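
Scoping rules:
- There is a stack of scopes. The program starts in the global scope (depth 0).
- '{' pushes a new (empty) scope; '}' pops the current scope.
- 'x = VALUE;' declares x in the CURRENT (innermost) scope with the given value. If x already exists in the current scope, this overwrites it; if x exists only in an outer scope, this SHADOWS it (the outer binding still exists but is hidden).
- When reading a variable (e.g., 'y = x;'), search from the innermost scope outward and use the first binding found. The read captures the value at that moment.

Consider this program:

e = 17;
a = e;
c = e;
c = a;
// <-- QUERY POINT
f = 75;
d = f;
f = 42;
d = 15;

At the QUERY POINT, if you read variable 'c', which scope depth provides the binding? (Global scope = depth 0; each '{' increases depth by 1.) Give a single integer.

Step 1: declare e=17 at depth 0
Step 2: declare a=(read e)=17 at depth 0
Step 3: declare c=(read e)=17 at depth 0
Step 4: declare c=(read a)=17 at depth 0
Visible at query point: a=17 c=17 e=17

Answer: 0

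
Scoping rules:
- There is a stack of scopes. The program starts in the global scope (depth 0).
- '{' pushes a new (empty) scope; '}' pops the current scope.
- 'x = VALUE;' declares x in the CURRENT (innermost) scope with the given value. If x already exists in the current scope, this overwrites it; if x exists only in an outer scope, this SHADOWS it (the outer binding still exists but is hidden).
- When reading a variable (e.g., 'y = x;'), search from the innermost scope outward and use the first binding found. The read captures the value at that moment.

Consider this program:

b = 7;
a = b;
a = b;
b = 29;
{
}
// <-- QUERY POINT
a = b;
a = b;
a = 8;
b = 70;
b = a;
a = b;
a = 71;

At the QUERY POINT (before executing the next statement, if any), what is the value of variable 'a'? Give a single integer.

Answer: 7

Derivation:
Step 1: declare b=7 at depth 0
Step 2: declare a=(read b)=7 at depth 0
Step 3: declare a=(read b)=7 at depth 0
Step 4: declare b=29 at depth 0
Step 5: enter scope (depth=1)
Step 6: exit scope (depth=0)
Visible at query point: a=7 b=29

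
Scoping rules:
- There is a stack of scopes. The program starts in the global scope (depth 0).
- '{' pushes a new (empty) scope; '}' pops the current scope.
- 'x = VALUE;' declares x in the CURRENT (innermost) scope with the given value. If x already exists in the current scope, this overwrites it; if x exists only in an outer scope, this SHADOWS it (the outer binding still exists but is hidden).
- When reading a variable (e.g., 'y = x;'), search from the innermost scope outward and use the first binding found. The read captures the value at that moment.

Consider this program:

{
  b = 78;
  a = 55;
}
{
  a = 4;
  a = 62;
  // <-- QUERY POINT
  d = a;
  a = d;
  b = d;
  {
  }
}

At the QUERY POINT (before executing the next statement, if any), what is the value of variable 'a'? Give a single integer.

Step 1: enter scope (depth=1)
Step 2: declare b=78 at depth 1
Step 3: declare a=55 at depth 1
Step 4: exit scope (depth=0)
Step 5: enter scope (depth=1)
Step 6: declare a=4 at depth 1
Step 7: declare a=62 at depth 1
Visible at query point: a=62

Answer: 62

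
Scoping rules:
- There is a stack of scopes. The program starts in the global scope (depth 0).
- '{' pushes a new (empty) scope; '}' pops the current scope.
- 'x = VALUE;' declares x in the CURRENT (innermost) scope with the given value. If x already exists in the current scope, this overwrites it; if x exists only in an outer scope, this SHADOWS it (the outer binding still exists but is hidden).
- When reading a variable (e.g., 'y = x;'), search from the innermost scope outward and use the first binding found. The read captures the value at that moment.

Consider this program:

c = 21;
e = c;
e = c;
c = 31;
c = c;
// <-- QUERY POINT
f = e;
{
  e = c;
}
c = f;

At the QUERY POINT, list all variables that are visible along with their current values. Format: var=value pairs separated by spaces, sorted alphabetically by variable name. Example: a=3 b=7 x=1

Step 1: declare c=21 at depth 0
Step 2: declare e=(read c)=21 at depth 0
Step 3: declare e=(read c)=21 at depth 0
Step 4: declare c=31 at depth 0
Step 5: declare c=(read c)=31 at depth 0
Visible at query point: c=31 e=21

Answer: c=31 e=21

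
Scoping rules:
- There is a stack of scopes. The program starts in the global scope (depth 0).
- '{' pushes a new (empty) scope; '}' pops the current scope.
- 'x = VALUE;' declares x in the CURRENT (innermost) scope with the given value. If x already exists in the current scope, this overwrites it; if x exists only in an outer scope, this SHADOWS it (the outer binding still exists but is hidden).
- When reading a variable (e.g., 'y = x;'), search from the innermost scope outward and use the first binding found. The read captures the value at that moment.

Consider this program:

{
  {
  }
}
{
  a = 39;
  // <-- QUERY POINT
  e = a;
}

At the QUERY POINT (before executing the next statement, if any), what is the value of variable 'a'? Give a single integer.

Step 1: enter scope (depth=1)
Step 2: enter scope (depth=2)
Step 3: exit scope (depth=1)
Step 4: exit scope (depth=0)
Step 5: enter scope (depth=1)
Step 6: declare a=39 at depth 1
Visible at query point: a=39

Answer: 39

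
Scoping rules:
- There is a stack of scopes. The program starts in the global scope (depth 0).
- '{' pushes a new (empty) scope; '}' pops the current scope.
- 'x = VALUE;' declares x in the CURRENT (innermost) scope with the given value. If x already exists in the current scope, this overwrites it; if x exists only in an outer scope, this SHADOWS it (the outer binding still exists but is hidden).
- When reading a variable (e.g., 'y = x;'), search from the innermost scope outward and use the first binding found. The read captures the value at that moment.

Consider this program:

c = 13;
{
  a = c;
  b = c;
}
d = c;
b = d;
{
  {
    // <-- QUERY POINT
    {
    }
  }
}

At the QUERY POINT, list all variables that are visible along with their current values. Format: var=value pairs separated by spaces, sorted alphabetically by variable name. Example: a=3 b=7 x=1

Answer: b=13 c=13 d=13

Derivation:
Step 1: declare c=13 at depth 0
Step 2: enter scope (depth=1)
Step 3: declare a=(read c)=13 at depth 1
Step 4: declare b=(read c)=13 at depth 1
Step 5: exit scope (depth=0)
Step 6: declare d=(read c)=13 at depth 0
Step 7: declare b=(read d)=13 at depth 0
Step 8: enter scope (depth=1)
Step 9: enter scope (depth=2)
Visible at query point: b=13 c=13 d=13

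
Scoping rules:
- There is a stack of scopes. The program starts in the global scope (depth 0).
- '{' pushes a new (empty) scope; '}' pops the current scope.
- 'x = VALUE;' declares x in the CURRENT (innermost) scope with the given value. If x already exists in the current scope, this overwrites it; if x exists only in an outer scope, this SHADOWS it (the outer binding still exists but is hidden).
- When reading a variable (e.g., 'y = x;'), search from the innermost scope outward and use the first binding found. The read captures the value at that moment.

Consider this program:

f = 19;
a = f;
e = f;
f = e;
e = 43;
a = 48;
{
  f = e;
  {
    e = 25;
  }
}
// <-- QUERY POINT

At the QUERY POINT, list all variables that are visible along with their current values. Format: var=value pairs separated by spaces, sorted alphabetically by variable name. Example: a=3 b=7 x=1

Step 1: declare f=19 at depth 0
Step 2: declare a=(read f)=19 at depth 0
Step 3: declare e=(read f)=19 at depth 0
Step 4: declare f=(read e)=19 at depth 0
Step 5: declare e=43 at depth 0
Step 6: declare a=48 at depth 0
Step 7: enter scope (depth=1)
Step 8: declare f=(read e)=43 at depth 1
Step 9: enter scope (depth=2)
Step 10: declare e=25 at depth 2
Step 11: exit scope (depth=1)
Step 12: exit scope (depth=0)
Visible at query point: a=48 e=43 f=19

Answer: a=48 e=43 f=19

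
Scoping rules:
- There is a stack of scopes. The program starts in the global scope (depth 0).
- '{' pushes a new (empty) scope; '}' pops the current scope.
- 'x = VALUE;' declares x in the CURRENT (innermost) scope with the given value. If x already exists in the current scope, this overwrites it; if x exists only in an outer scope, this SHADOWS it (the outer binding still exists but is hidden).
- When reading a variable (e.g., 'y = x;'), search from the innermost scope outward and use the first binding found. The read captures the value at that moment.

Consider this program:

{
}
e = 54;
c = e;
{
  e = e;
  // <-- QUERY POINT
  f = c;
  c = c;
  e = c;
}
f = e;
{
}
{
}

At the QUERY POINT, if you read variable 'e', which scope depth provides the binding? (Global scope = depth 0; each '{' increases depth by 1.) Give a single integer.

Step 1: enter scope (depth=1)
Step 2: exit scope (depth=0)
Step 3: declare e=54 at depth 0
Step 4: declare c=(read e)=54 at depth 0
Step 5: enter scope (depth=1)
Step 6: declare e=(read e)=54 at depth 1
Visible at query point: c=54 e=54

Answer: 1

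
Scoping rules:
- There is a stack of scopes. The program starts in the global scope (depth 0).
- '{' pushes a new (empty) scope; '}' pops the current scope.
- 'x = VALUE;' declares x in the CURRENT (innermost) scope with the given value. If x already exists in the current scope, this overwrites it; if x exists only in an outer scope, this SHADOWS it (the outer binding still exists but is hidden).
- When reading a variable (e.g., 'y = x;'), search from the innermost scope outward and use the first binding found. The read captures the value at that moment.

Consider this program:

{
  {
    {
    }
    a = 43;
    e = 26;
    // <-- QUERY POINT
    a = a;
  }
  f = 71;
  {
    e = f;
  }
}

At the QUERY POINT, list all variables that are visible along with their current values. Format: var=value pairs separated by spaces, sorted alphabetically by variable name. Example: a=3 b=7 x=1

Step 1: enter scope (depth=1)
Step 2: enter scope (depth=2)
Step 3: enter scope (depth=3)
Step 4: exit scope (depth=2)
Step 5: declare a=43 at depth 2
Step 6: declare e=26 at depth 2
Visible at query point: a=43 e=26

Answer: a=43 e=26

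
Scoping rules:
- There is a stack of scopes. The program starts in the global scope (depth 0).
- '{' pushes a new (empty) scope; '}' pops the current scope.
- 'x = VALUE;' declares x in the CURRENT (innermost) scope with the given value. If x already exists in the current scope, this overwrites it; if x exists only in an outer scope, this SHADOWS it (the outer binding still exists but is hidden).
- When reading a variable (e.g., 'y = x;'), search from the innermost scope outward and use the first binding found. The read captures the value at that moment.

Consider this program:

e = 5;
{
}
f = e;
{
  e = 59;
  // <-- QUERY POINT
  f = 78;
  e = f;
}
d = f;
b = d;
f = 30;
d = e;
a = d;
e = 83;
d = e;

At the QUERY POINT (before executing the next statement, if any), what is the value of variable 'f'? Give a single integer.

Answer: 5

Derivation:
Step 1: declare e=5 at depth 0
Step 2: enter scope (depth=1)
Step 3: exit scope (depth=0)
Step 4: declare f=(read e)=5 at depth 0
Step 5: enter scope (depth=1)
Step 6: declare e=59 at depth 1
Visible at query point: e=59 f=5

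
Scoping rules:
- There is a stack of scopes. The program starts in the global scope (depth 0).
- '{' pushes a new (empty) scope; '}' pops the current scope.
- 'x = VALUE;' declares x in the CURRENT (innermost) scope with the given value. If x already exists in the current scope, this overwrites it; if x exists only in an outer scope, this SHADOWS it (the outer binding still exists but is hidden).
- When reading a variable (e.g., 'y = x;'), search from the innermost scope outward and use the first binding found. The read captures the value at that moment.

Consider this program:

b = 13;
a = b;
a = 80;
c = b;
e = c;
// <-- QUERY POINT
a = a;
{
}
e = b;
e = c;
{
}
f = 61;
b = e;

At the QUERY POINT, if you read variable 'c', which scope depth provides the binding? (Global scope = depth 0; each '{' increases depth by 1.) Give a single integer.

Answer: 0

Derivation:
Step 1: declare b=13 at depth 0
Step 2: declare a=(read b)=13 at depth 0
Step 3: declare a=80 at depth 0
Step 4: declare c=(read b)=13 at depth 0
Step 5: declare e=(read c)=13 at depth 0
Visible at query point: a=80 b=13 c=13 e=13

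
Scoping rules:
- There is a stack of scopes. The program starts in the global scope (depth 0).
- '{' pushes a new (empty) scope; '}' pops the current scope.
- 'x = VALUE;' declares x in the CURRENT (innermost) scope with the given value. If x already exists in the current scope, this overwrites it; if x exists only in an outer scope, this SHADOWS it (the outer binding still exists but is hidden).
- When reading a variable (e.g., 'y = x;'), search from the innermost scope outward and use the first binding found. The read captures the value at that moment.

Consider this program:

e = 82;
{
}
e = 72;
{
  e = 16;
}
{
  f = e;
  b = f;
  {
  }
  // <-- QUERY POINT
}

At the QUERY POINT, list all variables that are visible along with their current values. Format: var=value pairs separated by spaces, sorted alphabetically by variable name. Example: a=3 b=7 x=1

Answer: b=72 e=72 f=72

Derivation:
Step 1: declare e=82 at depth 0
Step 2: enter scope (depth=1)
Step 3: exit scope (depth=0)
Step 4: declare e=72 at depth 0
Step 5: enter scope (depth=1)
Step 6: declare e=16 at depth 1
Step 7: exit scope (depth=0)
Step 8: enter scope (depth=1)
Step 9: declare f=(read e)=72 at depth 1
Step 10: declare b=(read f)=72 at depth 1
Step 11: enter scope (depth=2)
Step 12: exit scope (depth=1)
Visible at query point: b=72 e=72 f=72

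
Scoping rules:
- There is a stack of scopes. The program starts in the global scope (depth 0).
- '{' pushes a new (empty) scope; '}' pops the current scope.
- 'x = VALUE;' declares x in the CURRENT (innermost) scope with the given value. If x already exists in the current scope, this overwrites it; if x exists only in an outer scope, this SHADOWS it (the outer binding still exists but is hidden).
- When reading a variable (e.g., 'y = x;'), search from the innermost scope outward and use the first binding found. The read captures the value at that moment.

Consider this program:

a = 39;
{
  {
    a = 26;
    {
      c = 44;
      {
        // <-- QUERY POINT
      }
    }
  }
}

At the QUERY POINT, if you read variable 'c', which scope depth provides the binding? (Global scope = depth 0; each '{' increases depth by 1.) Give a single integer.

Answer: 3

Derivation:
Step 1: declare a=39 at depth 0
Step 2: enter scope (depth=1)
Step 3: enter scope (depth=2)
Step 4: declare a=26 at depth 2
Step 5: enter scope (depth=3)
Step 6: declare c=44 at depth 3
Step 7: enter scope (depth=4)
Visible at query point: a=26 c=44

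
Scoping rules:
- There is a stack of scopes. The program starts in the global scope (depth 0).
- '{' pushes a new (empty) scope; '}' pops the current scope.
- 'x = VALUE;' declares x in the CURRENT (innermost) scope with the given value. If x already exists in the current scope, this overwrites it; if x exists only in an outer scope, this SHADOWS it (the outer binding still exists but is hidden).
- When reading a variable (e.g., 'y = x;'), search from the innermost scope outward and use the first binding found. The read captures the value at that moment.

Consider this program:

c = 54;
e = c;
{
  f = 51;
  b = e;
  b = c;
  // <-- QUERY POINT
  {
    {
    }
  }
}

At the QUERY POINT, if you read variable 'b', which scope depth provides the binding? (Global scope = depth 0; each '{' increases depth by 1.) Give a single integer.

Answer: 1

Derivation:
Step 1: declare c=54 at depth 0
Step 2: declare e=(read c)=54 at depth 0
Step 3: enter scope (depth=1)
Step 4: declare f=51 at depth 1
Step 5: declare b=(read e)=54 at depth 1
Step 6: declare b=(read c)=54 at depth 1
Visible at query point: b=54 c=54 e=54 f=51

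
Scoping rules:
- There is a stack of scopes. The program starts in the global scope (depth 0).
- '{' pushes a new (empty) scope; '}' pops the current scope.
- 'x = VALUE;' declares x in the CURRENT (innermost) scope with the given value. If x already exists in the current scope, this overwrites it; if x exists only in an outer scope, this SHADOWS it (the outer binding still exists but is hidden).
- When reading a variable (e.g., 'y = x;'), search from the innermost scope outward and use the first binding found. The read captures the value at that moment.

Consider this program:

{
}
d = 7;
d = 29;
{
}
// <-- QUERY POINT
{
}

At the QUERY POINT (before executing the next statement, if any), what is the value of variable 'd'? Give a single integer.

Step 1: enter scope (depth=1)
Step 2: exit scope (depth=0)
Step 3: declare d=7 at depth 0
Step 4: declare d=29 at depth 0
Step 5: enter scope (depth=1)
Step 6: exit scope (depth=0)
Visible at query point: d=29

Answer: 29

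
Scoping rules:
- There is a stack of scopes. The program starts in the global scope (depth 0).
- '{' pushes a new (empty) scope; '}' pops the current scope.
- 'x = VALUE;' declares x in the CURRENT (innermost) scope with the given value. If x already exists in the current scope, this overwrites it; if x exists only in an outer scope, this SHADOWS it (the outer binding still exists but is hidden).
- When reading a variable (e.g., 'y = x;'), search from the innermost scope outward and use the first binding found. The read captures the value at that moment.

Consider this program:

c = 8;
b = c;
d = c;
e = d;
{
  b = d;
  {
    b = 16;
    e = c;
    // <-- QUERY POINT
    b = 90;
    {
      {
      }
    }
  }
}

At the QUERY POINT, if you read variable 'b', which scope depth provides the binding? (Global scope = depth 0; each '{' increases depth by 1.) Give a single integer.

Answer: 2

Derivation:
Step 1: declare c=8 at depth 0
Step 2: declare b=(read c)=8 at depth 0
Step 3: declare d=(read c)=8 at depth 0
Step 4: declare e=(read d)=8 at depth 0
Step 5: enter scope (depth=1)
Step 6: declare b=(read d)=8 at depth 1
Step 7: enter scope (depth=2)
Step 8: declare b=16 at depth 2
Step 9: declare e=(read c)=8 at depth 2
Visible at query point: b=16 c=8 d=8 e=8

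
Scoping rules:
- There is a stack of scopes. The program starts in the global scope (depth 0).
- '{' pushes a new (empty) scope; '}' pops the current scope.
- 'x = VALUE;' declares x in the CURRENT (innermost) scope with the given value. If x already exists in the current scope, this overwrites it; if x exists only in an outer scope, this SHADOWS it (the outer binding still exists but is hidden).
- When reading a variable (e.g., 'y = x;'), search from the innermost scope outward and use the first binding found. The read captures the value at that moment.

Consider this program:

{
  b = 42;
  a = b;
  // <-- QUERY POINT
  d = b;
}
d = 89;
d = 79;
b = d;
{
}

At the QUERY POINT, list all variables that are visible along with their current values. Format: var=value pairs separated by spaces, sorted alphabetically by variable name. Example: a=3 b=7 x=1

Step 1: enter scope (depth=1)
Step 2: declare b=42 at depth 1
Step 3: declare a=(read b)=42 at depth 1
Visible at query point: a=42 b=42

Answer: a=42 b=42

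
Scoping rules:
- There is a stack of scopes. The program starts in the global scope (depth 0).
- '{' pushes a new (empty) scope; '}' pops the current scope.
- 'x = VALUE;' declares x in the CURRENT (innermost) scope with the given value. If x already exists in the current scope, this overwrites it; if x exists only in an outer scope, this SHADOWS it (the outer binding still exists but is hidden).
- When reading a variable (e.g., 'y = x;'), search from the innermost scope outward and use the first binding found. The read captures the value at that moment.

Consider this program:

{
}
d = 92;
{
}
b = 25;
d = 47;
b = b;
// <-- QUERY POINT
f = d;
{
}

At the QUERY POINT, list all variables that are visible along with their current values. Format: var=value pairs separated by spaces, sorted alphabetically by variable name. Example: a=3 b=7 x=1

Answer: b=25 d=47

Derivation:
Step 1: enter scope (depth=1)
Step 2: exit scope (depth=0)
Step 3: declare d=92 at depth 0
Step 4: enter scope (depth=1)
Step 5: exit scope (depth=0)
Step 6: declare b=25 at depth 0
Step 7: declare d=47 at depth 0
Step 8: declare b=(read b)=25 at depth 0
Visible at query point: b=25 d=47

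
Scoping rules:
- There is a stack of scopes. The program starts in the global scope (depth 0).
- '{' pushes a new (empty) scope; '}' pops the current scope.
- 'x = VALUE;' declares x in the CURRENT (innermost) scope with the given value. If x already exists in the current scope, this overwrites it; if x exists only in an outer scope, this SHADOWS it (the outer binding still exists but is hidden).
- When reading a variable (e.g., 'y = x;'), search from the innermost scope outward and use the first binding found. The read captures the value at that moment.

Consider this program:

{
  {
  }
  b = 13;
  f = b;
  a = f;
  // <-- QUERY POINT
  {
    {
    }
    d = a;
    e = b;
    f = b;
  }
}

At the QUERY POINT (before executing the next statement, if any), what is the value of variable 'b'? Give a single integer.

Step 1: enter scope (depth=1)
Step 2: enter scope (depth=2)
Step 3: exit scope (depth=1)
Step 4: declare b=13 at depth 1
Step 5: declare f=(read b)=13 at depth 1
Step 6: declare a=(read f)=13 at depth 1
Visible at query point: a=13 b=13 f=13

Answer: 13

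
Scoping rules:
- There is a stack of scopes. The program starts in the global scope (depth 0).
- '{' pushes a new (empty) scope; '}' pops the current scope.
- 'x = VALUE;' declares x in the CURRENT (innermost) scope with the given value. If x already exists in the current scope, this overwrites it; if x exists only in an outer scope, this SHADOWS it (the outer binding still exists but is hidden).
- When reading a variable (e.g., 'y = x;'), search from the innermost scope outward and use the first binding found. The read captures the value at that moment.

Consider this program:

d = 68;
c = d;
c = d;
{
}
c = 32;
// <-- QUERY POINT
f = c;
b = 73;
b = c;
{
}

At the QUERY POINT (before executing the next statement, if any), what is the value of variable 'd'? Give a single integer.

Answer: 68

Derivation:
Step 1: declare d=68 at depth 0
Step 2: declare c=(read d)=68 at depth 0
Step 3: declare c=(read d)=68 at depth 0
Step 4: enter scope (depth=1)
Step 5: exit scope (depth=0)
Step 6: declare c=32 at depth 0
Visible at query point: c=32 d=68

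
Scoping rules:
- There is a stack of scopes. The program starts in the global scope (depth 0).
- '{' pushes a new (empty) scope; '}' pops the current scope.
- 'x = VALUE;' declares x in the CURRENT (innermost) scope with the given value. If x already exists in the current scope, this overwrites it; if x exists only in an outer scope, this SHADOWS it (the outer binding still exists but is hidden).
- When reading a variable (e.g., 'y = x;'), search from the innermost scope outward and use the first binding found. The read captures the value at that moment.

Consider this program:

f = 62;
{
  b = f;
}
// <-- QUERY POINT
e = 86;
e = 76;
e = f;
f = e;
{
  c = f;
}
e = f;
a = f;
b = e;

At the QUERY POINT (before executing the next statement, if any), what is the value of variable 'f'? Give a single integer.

Answer: 62

Derivation:
Step 1: declare f=62 at depth 0
Step 2: enter scope (depth=1)
Step 3: declare b=(read f)=62 at depth 1
Step 4: exit scope (depth=0)
Visible at query point: f=62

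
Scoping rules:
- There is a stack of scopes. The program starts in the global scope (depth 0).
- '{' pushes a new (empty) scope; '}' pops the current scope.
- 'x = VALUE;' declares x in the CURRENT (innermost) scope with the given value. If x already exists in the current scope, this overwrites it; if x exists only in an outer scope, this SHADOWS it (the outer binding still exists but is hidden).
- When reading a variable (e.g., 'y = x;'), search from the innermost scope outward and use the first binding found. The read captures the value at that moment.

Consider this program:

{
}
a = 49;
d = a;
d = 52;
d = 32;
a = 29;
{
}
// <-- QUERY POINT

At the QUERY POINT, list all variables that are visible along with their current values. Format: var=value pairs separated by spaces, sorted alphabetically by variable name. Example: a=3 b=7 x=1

Step 1: enter scope (depth=1)
Step 2: exit scope (depth=0)
Step 3: declare a=49 at depth 0
Step 4: declare d=(read a)=49 at depth 0
Step 5: declare d=52 at depth 0
Step 6: declare d=32 at depth 0
Step 7: declare a=29 at depth 0
Step 8: enter scope (depth=1)
Step 9: exit scope (depth=0)
Visible at query point: a=29 d=32

Answer: a=29 d=32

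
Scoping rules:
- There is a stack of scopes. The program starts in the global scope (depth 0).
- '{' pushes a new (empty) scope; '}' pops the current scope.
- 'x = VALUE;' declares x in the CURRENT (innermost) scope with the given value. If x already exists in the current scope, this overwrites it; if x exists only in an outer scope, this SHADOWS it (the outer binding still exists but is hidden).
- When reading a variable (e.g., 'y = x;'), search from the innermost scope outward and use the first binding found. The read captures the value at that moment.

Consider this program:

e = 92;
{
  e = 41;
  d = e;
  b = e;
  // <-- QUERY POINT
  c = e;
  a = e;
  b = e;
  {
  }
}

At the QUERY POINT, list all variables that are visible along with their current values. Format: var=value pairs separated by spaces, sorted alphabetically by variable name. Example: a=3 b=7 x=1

Step 1: declare e=92 at depth 0
Step 2: enter scope (depth=1)
Step 3: declare e=41 at depth 1
Step 4: declare d=(read e)=41 at depth 1
Step 5: declare b=(read e)=41 at depth 1
Visible at query point: b=41 d=41 e=41

Answer: b=41 d=41 e=41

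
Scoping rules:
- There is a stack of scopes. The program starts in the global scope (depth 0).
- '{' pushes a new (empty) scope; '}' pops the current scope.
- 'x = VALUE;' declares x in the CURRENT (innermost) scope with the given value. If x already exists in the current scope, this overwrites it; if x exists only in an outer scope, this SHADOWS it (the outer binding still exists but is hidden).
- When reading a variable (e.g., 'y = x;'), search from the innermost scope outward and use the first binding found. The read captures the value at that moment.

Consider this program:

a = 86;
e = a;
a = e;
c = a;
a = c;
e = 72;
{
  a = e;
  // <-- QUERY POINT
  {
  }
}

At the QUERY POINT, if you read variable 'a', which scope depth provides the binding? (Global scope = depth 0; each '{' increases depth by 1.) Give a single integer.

Answer: 1

Derivation:
Step 1: declare a=86 at depth 0
Step 2: declare e=(read a)=86 at depth 0
Step 3: declare a=(read e)=86 at depth 0
Step 4: declare c=(read a)=86 at depth 0
Step 5: declare a=(read c)=86 at depth 0
Step 6: declare e=72 at depth 0
Step 7: enter scope (depth=1)
Step 8: declare a=(read e)=72 at depth 1
Visible at query point: a=72 c=86 e=72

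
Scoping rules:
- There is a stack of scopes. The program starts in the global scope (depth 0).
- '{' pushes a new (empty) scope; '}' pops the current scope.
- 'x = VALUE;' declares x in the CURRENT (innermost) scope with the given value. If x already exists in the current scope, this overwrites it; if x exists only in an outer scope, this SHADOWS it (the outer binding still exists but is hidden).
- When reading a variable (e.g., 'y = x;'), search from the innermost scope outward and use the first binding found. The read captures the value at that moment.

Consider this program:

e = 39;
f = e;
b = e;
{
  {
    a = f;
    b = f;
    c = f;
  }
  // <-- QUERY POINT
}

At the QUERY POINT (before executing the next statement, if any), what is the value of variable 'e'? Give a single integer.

Answer: 39

Derivation:
Step 1: declare e=39 at depth 0
Step 2: declare f=(read e)=39 at depth 0
Step 3: declare b=(read e)=39 at depth 0
Step 4: enter scope (depth=1)
Step 5: enter scope (depth=2)
Step 6: declare a=(read f)=39 at depth 2
Step 7: declare b=(read f)=39 at depth 2
Step 8: declare c=(read f)=39 at depth 2
Step 9: exit scope (depth=1)
Visible at query point: b=39 e=39 f=39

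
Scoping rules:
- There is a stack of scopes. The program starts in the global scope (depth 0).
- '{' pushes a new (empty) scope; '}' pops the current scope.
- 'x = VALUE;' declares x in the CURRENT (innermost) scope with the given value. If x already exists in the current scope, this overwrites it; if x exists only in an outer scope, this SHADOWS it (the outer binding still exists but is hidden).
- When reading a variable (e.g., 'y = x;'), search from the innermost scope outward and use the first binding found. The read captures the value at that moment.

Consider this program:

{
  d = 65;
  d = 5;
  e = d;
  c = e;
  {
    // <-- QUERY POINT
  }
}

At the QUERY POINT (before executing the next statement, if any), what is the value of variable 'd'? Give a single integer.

Answer: 5

Derivation:
Step 1: enter scope (depth=1)
Step 2: declare d=65 at depth 1
Step 3: declare d=5 at depth 1
Step 4: declare e=(read d)=5 at depth 1
Step 5: declare c=(read e)=5 at depth 1
Step 6: enter scope (depth=2)
Visible at query point: c=5 d=5 e=5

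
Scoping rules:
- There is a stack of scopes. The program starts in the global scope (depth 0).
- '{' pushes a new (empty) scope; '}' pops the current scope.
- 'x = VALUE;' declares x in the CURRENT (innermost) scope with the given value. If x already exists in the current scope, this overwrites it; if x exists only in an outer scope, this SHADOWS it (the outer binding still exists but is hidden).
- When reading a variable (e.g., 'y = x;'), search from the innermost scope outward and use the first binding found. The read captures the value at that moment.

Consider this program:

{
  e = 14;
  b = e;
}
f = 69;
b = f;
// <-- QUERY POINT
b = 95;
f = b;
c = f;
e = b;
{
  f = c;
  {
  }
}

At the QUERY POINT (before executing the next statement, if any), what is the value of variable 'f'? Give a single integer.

Answer: 69

Derivation:
Step 1: enter scope (depth=1)
Step 2: declare e=14 at depth 1
Step 3: declare b=(read e)=14 at depth 1
Step 4: exit scope (depth=0)
Step 5: declare f=69 at depth 0
Step 6: declare b=(read f)=69 at depth 0
Visible at query point: b=69 f=69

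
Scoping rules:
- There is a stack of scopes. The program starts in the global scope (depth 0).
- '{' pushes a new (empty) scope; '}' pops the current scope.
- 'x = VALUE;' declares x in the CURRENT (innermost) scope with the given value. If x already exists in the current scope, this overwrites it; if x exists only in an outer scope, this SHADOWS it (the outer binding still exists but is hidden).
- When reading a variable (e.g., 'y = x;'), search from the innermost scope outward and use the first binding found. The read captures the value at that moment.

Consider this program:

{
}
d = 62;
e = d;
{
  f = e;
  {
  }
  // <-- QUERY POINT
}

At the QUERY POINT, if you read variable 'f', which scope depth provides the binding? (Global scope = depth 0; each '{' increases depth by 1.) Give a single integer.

Answer: 1

Derivation:
Step 1: enter scope (depth=1)
Step 2: exit scope (depth=0)
Step 3: declare d=62 at depth 0
Step 4: declare e=(read d)=62 at depth 0
Step 5: enter scope (depth=1)
Step 6: declare f=(read e)=62 at depth 1
Step 7: enter scope (depth=2)
Step 8: exit scope (depth=1)
Visible at query point: d=62 e=62 f=62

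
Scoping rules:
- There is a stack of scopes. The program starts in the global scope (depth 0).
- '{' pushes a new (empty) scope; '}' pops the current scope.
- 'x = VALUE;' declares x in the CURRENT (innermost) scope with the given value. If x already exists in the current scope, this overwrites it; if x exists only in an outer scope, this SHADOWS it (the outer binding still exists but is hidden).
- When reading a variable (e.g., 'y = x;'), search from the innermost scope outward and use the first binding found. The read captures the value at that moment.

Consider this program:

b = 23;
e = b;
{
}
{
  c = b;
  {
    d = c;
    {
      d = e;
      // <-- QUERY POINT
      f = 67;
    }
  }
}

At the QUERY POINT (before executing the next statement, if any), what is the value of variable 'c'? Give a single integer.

Step 1: declare b=23 at depth 0
Step 2: declare e=(read b)=23 at depth 0
Step 3: enter scope (depth=1)
Step 4: exit scope (depth=0)
Step 5: enter scope (depth=1)
Step 6: declare c=(read b)=23 at depth 1
Step 7: enter scope (depth=2)
Step 8: declare d=(read c)=23 at depth 2
Step 9: enter scope (depth=3)
Step 10: declare d=(read e)=23 at depth 3
Visible at query point: b=23 c=23 d=23 e=23

Answer: 23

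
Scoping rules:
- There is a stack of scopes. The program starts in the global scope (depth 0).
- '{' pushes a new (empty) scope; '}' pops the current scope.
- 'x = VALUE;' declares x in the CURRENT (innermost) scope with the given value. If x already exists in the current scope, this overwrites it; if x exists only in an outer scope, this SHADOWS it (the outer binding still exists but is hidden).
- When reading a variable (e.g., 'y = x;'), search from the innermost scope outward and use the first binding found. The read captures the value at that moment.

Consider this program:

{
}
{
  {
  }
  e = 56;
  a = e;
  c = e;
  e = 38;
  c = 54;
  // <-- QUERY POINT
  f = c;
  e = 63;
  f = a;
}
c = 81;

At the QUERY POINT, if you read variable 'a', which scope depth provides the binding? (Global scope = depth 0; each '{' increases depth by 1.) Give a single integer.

Answer: 1

Derivation:
Step 1: enter scope (depth=1)
Step 2: exit scope (depth=0)
Step 3: enter scope (depth=1)
Step 4: enter scope (depth=2)
Step 5: exit scope (depth=1)
Step 6: declare e=56 at depth 1
Step 7: declare a=(read e)=56 at depth 1
Step 8: declare c=(read e)=56 at depth 1
Step 9: declare e=38 at depth 1
Step 10: declare c=54 at depth 1
Visible at query point: a=56 c=54 e=38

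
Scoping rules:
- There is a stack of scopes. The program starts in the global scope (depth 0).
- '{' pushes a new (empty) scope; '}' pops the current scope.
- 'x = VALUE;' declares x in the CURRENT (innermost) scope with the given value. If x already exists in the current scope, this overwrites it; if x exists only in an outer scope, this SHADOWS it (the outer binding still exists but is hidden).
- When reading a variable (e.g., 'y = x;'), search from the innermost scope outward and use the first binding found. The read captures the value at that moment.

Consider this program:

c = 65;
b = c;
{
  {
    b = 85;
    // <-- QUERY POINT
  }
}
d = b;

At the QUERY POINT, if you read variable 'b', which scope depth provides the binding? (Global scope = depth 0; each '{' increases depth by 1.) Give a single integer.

Answer: 2

Derivation:
Step 1: declare c=65 at depth 0
Step 2: declare b=(read c)=65 at depth 0
Step 3: enter scope (depth=1)
Step 4: enter scope (depth=2)
Step 5: declare b=85 at depth 2
Visible at query point: b=85 c=65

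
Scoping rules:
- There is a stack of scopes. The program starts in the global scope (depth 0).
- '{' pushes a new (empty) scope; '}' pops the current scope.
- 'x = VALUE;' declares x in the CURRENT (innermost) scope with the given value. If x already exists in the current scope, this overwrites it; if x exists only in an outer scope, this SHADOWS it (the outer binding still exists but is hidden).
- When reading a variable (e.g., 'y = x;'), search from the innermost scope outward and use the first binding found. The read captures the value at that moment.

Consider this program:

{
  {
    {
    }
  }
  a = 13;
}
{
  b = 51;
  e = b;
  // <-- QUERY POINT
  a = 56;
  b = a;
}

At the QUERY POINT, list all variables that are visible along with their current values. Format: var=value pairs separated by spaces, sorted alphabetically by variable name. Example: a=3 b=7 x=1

Step 1: enter scope (depth=1)
Step 2: enter scope (depth=2)
Step 3: enter scope (depth=3)
Step 4: exit scope (depth=2)
Step 5: exit scope (depth=1)
Step 6: declare a=13 at depth 1
Step 7: exit scope (depth=0)
Step 8: enter scope (depth=1)
Step 9: declare b=51 at depth 1
Step 10: declare e=(read b)=51 at depth 1
Visible at query point: b=51 e=51

Answer: b=51 e=51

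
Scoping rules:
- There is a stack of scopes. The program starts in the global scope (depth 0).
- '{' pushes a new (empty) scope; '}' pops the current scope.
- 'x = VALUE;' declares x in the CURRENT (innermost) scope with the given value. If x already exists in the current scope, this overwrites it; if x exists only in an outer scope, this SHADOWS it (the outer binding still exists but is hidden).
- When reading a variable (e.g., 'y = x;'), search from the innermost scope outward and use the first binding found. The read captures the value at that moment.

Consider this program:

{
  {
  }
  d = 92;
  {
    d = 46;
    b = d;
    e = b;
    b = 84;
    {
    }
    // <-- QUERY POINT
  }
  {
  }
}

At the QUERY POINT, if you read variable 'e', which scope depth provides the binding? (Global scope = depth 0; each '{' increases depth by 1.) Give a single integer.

Answer: 2

Derivation:
Step 1: enter scope (depth=1)
Step 2: enter scope (depth=2)
Step 3: exit scope (depth=1)
Step 4: declare d=92 at depth 1
Step 5: enter scope (depth=2)
Step 6: declare d=46 at depth 2
Step 7: declare b=(read d)=46 at depth 2
Step 8: declare e=(read b)=46 at depth 2
Step 9: declare b=84 at depth 2
Step 10: enter scope (depth=3)
Step 11: exit scope (depth=2)
Visible at query point: b=84 d=46 e=46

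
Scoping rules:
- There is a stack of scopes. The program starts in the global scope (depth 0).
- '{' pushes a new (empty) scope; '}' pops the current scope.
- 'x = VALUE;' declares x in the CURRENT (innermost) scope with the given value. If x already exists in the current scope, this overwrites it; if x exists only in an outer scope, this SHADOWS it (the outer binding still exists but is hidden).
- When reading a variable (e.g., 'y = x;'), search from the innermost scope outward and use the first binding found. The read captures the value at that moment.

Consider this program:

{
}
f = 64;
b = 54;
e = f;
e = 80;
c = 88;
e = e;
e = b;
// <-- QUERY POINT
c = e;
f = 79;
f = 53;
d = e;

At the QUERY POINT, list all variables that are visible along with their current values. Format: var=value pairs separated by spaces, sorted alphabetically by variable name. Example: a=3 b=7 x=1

Step 1: enter scope (depth=1)
Step 2: exit scope (depth=0)
Step 3: declare f=64 at depth 0
Step 4: declare b=54 at depth 0
Step 5: declare e=(read f)=64 at depth 0
Step 6: declare e=80 at depth 0
Step 7: declare c=88 at depth 0
Step 8: declare e=(read e)=80 at depth 0
Step 9: declare e=(read b)=54 at depth 0
Visible at query point: b=54 c=88 e=54 f=64

Answer: b=54 c=88 e=54 f=64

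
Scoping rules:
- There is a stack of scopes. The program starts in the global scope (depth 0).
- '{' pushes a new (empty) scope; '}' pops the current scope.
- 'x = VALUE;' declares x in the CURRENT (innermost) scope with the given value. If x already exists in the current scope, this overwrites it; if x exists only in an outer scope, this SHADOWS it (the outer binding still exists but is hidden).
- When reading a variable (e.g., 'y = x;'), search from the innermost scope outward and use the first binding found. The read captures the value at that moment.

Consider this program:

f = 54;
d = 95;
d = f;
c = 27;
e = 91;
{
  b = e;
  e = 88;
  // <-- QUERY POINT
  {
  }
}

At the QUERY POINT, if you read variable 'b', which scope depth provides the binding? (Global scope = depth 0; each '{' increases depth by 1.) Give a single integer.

Answer: 1

Derivation:
Step 1: declare f=54 at depth 0
Step 2: declare d=95 at depth 0
Step 3: declare d=(read f)=54 at depth 0
Step 4: declare c=27 at depth 0
Step 5: declare e=91 at depth 0
Step 6: enter scope (depth=1)
Step 7: declare b=(read e)=91 at depth 1
Step 8: declare e=88 at depth 1
Visible at query point: b=91 c=27 d=54 e=88 f=54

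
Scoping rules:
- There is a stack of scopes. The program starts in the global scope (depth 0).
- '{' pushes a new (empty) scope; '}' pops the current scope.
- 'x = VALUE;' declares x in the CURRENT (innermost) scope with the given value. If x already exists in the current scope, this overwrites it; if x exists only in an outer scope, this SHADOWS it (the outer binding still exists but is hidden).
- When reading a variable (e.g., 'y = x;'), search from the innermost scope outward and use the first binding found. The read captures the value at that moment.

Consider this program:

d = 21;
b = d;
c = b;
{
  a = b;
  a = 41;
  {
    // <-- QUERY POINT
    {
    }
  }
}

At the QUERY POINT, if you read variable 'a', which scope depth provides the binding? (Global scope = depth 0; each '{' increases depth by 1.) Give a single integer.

Step 1: declare d=21 at depth 0
Step 2: declare b=(read d)=21 at depth 0
Step 3: declare c=(read b)=21 at depth 0
Step 4: enter scope (depth=1)
Step 5: declare a=(read b)=21 at depth 1
Step 6: declare a=41 at depth 1
Step 7: enter scope (depth=2)
Visible at query point: a=41 b=21 c=21 d=21

Answer: 1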